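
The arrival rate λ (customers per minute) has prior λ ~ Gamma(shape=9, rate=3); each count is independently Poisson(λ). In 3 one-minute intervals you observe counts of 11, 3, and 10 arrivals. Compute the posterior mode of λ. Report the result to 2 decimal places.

λ̂_MAP = 5.33

Σxᵢ = 11+3+10 = 24, with n = 3.
Posterior ∝ λ^8e^(−3λ) · λ^24e^(−3λ) = λ^32e^(−6λ), i.e. Gamma(shape=33, rate=6).
The mode of a Gamma(a, b) with a ≥ 1 (shape–rate) is (a−1)/b = 32/6 ≈ 5.33.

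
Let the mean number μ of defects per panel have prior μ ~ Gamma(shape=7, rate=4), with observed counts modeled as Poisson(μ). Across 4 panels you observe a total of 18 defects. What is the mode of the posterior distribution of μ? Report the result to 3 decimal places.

Σxᵢ = 18, n = 4.
Posterior ∝ μ^6e^(−4μ) · μ^18e^(−4μ) = μ^24e^(−8μ), i.e. Gamma(shape=25, rate=8).
The mode of a Gamma(a, b) with a ≥ 1 (shape–rate) is (a−1)/b = 24/8 ≈ 3.000.

μ̂_MAP = 3.000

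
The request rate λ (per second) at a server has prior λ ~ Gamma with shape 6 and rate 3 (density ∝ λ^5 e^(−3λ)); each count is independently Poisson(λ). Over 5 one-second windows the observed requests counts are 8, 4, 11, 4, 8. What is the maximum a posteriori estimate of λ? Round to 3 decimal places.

λ̂_MAP = 5.000

Σxᵢ = 8+4+11+4+8 = 35, with n = 5.
Posterior ∝ λ^5e^(−3λ) · λ^35e^(−5λ) = λ^40e^(−8λ), i.e. Gamma(shape=41, rate=8).
The mode of a Gamma(a, b) with a ≥ 1 (shape–rate) is (a−1)/b = 40/8 ≈ 5.000.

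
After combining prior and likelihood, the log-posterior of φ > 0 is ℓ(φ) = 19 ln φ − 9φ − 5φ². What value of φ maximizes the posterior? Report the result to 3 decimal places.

φ̂_MAP = 1.000

ℓ'(φ) = 19/φ − 9 − 10φ. Setting this to zero and multiplying by φ: 10φ² + 9φ − 19 = 0.
φ = (−9 + √(9² + 4·10·19)) / (2·10) = (−9 + √841) / 20 = (−9 + 29)/20 = 1.
ℓ''(φ) = −19/φ² − 10 < 0, confirming a maximum.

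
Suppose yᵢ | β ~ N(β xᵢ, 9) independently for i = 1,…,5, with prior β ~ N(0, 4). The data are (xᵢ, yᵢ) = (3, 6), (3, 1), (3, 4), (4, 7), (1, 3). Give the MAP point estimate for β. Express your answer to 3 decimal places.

β̂_MAP = 1.384

log p(β | y) = −Σ(yᵢ − βxᵢ)²/(2·9) − β²/(2·4) + const.
Setting the derivative to zero: Σxᵢ(yᵢ − βxᵢ)/9 − β/4 = 0, so β = Σxᵢyᵢ / (Σxᵢ² + σ²/τ²).
Σxᵢyᵢ = 3·6 + 3·1 + 3·4 + 4·7 + 1·3 = 64; Σxᵢ² = 44; σ²/τ² = 2.25.
β̂_MAP = 64 / (44 + 2.25) = 64/46.25 ≈ 1.384.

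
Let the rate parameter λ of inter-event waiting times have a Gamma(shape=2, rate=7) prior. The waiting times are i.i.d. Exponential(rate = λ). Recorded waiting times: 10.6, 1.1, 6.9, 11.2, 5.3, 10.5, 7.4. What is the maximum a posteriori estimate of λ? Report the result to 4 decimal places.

λ̂_MAP = 0.1333

The Exponential(rate=λ) likelihood is ∝ λ^n e^(−λΣtᵢ). Here n = 7 and Σtᵢ = 10.6 + 1.1 + 6.9 + 11.2 + 5.3 + 10.5 + 7.4 = 53.
Posterior ∝ λe^(−7λ) · λ^7e^(−53λ) = λ^8e^(−60λ), i.e. Gamma(9, 60).
Mode = (a−1)/b = 8/60 ≈ 0.1333.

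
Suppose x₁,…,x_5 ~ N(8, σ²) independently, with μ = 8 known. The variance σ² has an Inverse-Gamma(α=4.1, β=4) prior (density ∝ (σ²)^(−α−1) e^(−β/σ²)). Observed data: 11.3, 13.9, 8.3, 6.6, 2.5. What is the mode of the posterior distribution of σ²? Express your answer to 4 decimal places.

σ̂²_MAP = 5.6579

Sum of squared deviations about the known mean: SS = (11.3−8)² + (13.9−8)² + (8.3−8)² + (6.6−8)² + (2.5−8)² = 78.
The Normal likelihood contributes (σ²)^(−n/2) exp(−SS/(2σ²)), so the posterior is Inverse-Gamma(α + n/2, β + SS/2) = Inverse-Gamma(6.6, 43).
The mode of Inverse-Gamma(a, b) is b/(a+1) = 43/7.6 ≈ 5.6579.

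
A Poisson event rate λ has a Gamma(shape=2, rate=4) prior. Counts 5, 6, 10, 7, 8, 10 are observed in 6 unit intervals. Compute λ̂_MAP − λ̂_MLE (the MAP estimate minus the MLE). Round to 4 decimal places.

MAP − MLE = -2.9667

Σxᵢ = 46. Posterior is Gamma(48, 10); MAP = (48−1)/10 = 47/10 ≈ 4.70000.
MLE = x̄ = 46/6 ≈ 7.66667.
Difference = 47/10 − 46/6 = -89/30 ≈ -2.9667.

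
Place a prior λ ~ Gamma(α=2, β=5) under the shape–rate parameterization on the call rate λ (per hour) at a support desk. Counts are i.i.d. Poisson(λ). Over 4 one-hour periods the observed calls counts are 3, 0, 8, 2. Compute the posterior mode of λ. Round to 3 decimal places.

λ̂_MAP = 1.556

Σxᵢ = 3+0+8+2 = 13, with n = 4.
Posterior ∝ λe^(−5λ) · λ^13e^(−4λ) = λ^14e^(−9λ), i.e. Gamma(shape=15, rate=9).
The mode of a Gamma(a, b) with a ≥ 1 (shape–rate) is (a−1)/b = 14/9 ≈ 1.556.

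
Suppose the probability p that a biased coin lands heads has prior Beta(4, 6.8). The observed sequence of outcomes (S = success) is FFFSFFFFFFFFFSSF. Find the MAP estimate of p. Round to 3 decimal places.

p̂_MAP = 0.242

Prior: Beta(4, 6.8).
Data: 3 successes in 16 trials (from the sequence). The binomial likelihood contributes p^3(1−p)^13, so the posterior is Beta(4+3, 6.8+13) = Beta(7, 19.8).
For Beta(a, b) with a, b > 1 the mode is (a−1)/(a+b−2) = 6/24.8 ≈ 0.242.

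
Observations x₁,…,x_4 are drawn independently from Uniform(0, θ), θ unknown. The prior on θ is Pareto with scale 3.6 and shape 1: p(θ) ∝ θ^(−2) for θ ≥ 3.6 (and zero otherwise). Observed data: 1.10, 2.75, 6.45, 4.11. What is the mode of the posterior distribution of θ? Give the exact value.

The Uniform(0, θ) likelihood is θ^(−n) for θ ≥ max(xᵢ), zero otherwise. Here max(xᵢ) = 6.45.
Posterior ∝ θ^(−2) · θ^(−4) = θ^(−6) on θ ≥ max(3.6, 6.45) = 6.45.
This density is strictly decreasing in θ, so the posterior mode lies at the lower boundary of the support.

θ̂_MAP = 6.45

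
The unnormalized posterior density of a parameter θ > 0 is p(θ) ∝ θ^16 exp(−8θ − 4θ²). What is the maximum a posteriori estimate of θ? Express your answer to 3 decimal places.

θ̂_MAP = 1.000

ℓ'(θ) = 16/θ − 8 − 8θ. Setting this to zero and multiplying by θ: 8θ² + 8θ − 16 = 0.
θ = (−8 + √(8² + 4·8·16)) / (2·8) = (−8 + √576) / 16 = (−8 + 24)/16 = 1.
ℓ''(θ) = −16/θ² − 8 < 0, confirming a maximum.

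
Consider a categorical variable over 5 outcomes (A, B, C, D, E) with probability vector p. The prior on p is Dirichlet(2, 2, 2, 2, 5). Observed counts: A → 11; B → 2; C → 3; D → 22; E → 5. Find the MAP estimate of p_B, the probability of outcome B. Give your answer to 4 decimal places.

The posterior is Dirichlet(αᵢ + nᵢ) = Dirichlet(13, 4, 5, 24, 10).
For a Dirichlet(a₁,…,a_K) with all aᵢ > 1, the mode has j-th component (aⱼ − 1)/(Σaᵢ − K).
Here Σaᵢ = 56 and K = 5, so p_B = (4 − 1)/(56 − 5) = 3/51 ≈ 0.0588.

MAP estimate of p_B = 0.0588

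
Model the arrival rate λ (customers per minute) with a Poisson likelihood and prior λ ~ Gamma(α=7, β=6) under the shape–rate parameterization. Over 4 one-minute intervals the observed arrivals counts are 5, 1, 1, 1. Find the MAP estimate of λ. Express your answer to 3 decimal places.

λ̂_MAP = 1.400

Σxᵢ = 5+1+1+1 = 8, with n = 4.
Posterior ∝ λ^6e^(−6λ) · λ^8e^(−4λ) = λ^14e^(−10λ), i.e. Gamma(shape=15, rate=10).
The mode of a Gamma(a, b) with a ≥ 1 (shape–rate) is (a−1)/b = 14/10 ≈ 1.400.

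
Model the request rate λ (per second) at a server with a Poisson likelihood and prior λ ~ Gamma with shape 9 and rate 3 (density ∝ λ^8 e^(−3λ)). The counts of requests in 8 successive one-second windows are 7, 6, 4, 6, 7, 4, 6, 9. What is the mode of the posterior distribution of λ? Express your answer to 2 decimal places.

λ̂_MAP = 5.18

Σxᵢ = 7+6+4+6+7+4+6+9 = 49, with n = 8.
Posterior ∝ λ^8e^(−3λ) · λ^49e^(−8λ) = λ^57e^(−11λ), i.e. Gamma(shape=58, rate=11).
The mode of a Gamma(a, b) with a ≥ 1 (shape–rate) is (a−1)/b = 57/11 ≈ 5.18.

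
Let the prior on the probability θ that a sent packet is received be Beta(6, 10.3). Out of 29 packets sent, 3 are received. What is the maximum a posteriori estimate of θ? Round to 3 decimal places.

Prior: Beta(6, 10.3).
Data: 3 successes in 29 trials. The binomial likelihood contributes θ^3(1−θ)^26, so the posterior is Beta(6+3, 10.3+26) = Beta(9, 36.3).
For Beta(a, b) with a, b > 1 the mode is (a−1)/(a+b−2) = 8/43.3 ≈ 0.185.

θ̂_MAP = 0.185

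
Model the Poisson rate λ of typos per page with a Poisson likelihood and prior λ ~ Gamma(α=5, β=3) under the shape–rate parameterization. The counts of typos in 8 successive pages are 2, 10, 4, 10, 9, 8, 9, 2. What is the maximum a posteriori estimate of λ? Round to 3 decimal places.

Σxᵢ = 2+10+4+10+9+8+9+2 = 54, with n = 8.
Posterior ∝ λ^4e^(−3λ) · λ^54e^(−8λ) = λ^58e^(−11λ), i.e. Gamma(shape=59, rate=11).
The mode of a Gamma(a, b) with a ≥ 1 (shape–rate) is (a−1)/b = 58/11 ≈ 5.273.

λ̂_MAP = 5.273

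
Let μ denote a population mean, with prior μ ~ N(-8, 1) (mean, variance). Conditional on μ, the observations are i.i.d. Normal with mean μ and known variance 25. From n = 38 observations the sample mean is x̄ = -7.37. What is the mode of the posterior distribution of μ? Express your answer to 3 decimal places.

n = 38, x̄ = -7.37.
For a Normal prior and Normal likelihood with known variance, the posterior is Normal; its mode equals its mean, the precision-weighted average.
Prior precision 1/σ₀² = 1/1 = 1; data precision n/σ² = 38/25 = 1.52.
μ̂ = (1·(-8) + 1.52·(-7.37)) / (1 + 1.52) = (-19.2024)/2.52 = -7.620.

μ̂_MAP = -7.620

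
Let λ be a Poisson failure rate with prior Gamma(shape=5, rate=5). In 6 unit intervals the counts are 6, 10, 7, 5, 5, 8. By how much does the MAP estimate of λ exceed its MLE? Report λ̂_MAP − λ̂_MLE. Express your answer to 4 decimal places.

Σxᵢ = 41. Posterior is Gamma(46, 11); MAP = (46−1)/11 = 45/11 ≈ 4.09091.
MLE = x̄ = 41/6 ≈ 6.83333.
Difference = 45/11 − 41/6 = -181/66 ≈ -2.7424.

MAP − MLE = -2.7424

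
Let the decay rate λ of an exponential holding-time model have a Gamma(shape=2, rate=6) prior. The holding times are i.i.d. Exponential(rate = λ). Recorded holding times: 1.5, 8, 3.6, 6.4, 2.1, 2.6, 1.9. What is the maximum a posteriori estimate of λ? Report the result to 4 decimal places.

The Exponential(rate=λ) likelihood is ∝ λ^n e^(−λΣtᵢ). Here n = 7 and Σtᵢ = 1.5 + 8 + 3.6 + 6.4 + 2.1 + 2.6 + 1.9 = 26.1.
Posterior ∝ λe^(−6λ) · λ^7e^(−26.1λ) = λ^8e^(−32.1λ), i.e. Gamma(9, 32.1).
Mode = (a−1)/b = 8/32.1 ≈ 0.2492.

λ̂_MAP = 0.2492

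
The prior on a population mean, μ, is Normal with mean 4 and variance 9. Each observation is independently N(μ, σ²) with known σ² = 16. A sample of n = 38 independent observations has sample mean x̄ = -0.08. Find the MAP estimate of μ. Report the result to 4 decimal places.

μ̂_MAP = 0.1023

n = 38, x̄ = -0.08.
For a Normal prior and Normal likelihood with known variance, the posterior is Normal; its mode equals its mean, the precision-weighted average.
Prior precision 1/σ₀² = 1/9; data precision n/σ² = 38/16 = 2.375.
μ̂ = ((1/9)·4 + 2.375·(-0.08)) / (1/9 + 2.375) = (229/900)/(179/72) = 458/4475 ≈ 0.1023.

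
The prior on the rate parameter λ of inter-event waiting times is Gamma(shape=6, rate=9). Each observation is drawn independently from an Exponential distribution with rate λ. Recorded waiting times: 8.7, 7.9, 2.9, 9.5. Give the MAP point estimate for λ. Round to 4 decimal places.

The Exponential(rate=λ) likelihood is ∝ λ^n e^(−λΣtᵢ). Here n = 4 and Σtᵢ = 8.7 + 7.9 + 2.9 + 9.5 = 29.
Posterior ∝ λ^5e^(−9λ) · λ^4e^(−29λ) = λ^9e^(−38λ), i.e. Gamma(10, 38).
Mode = (a−1)/b = 9/38 ≈ 0.2368.

λ̂_MAP = 0.2368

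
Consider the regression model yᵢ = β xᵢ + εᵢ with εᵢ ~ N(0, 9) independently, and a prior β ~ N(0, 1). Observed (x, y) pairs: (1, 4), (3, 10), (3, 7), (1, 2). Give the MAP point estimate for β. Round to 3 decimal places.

β̂_MAP = 1.966

log p(β | y) = −Σ(yᵢ − βxᵢ)²/(2·9) − β²/(2·1) + const.
Setting the derivative to zero: Σxᵢ(yᵢ − βxᵢ)/9 − β/1 = 0, so β = Σxᵢyᵢ / (Σxᵢ² + σ²/τ²).
Σxᵢyᵢ = 1·4 + 3·10 + 3·7 + 1·2 = 57; Σxᵢ² = 20; σ²/τ² = 9.
β̂_MAP = 57 / (20 + 9) = 57/29 ≈ 1.966.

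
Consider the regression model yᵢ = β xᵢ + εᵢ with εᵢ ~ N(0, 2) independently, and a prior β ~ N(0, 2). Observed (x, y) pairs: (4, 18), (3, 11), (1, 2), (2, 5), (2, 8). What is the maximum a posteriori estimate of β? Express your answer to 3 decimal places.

β̂_MAP = 3.800

log p(β | y) = −Σ(yᵢ − βxᵢ)²/(2·2) − β²/(2·2) + const.
Setting the derivative to zero: Σxᵢ(yᵢ − βxᵢ)/2 − β/2 = 0, so β = Σxᵢyᵢ / (Σxᵢ² + σ²/τ²).
Σxᵢyᵢ = 4·18 + 3·11 + 1·2 + 2·5 + 2·8 = 133; Σxᵢ² = 34; σ²/τ² = 1.
β̂_MAP = 133 / (34 + 1) = 133/35 ≈ 3.800.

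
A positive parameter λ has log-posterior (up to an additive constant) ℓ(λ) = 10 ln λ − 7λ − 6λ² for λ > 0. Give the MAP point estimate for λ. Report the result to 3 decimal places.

λ̂_MAP = 0.667

ℓ'(λ) = 10/λ − 7 − 12λ. Setting this to zero and multiplying by λ: 12λ² + 7λ − 10 = 0.
λ = (−7 + √(7² + 4·12·10)) / (2·12) = (−7 + √529) / 24 = (−7 + 23)/24 = 2/3.
ℓ''(λ) = −10/λ² − 12 < 0, confirming a maximum.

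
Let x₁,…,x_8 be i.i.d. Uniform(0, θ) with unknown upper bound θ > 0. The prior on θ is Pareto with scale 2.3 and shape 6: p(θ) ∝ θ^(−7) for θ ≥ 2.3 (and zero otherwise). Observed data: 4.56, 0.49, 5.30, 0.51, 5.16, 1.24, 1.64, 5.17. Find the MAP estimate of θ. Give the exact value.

θ̂_MAP = 5.30

The Uniform(0, θ) likelihood is θ^(−n) for θ ≥ max(xᵢ), zero otherwise. Here max(xᵢ) = 5.30.
Posterior ∝ θ^(−7) · θ^(−8) = θ^(−15) on θ ≥ max(2.3, 5.30) = 5.30.
This density is strictly decreasing in θ, so the posterior mode lies at the lower boundary of the support.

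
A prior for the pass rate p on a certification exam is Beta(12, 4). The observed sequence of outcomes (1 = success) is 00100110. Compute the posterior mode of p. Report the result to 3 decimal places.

Prior: Beta(12, 4).
Data: 3 successes in 8 trials (from the sequence). The binomial likelihood contributes p^3(1−p)^5, so the posterior is Beta(12+3, 4+5) = Beta(15, 9).
For Beta(a, b) with a, b > 1 the mode is (a−1)/(a+b−2) = 14/22 ≈ 0.636.

p̂_MAP = 0.636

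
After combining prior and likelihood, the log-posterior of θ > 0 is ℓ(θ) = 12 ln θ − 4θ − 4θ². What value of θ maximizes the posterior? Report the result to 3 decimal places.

θ̂_MAP = 1.000

ℓ'(θ) = 12/θ − 4 − 8θ. Setting this to zero and multiplying by θ: 8θ² + 4θ − 12 = 0.
θ = (−4 + √(4² + 4·8·12)) / (2·8) = (−4 + √400) / 16 = (−4 + 20)/16 = 1.
ℓ''(θ) = −12/θ² − 8 < 0, confirming a maximum.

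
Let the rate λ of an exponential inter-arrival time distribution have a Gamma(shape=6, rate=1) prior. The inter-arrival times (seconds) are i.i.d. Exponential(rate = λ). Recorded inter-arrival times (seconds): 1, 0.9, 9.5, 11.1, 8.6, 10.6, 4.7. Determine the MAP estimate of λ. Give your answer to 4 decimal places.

The Exponential(rate=λ) likelihood is ∝ λ^n e^(−λΣtᵢ). Here n = 7 and Σtᵢ = 1 + 0.9 + 9.5 + 11.1 + 8.6 + 10.6 + 4.7 = 46.4.
Posterior ∝ λ^5e^(−1λ) · λ^7e^(−46.4λ) = λ^12e^(−47.4λ), i.e. Gamma(13, 47.4).
Mode = (a−1)/b = 12/47.4 ≈ 0.2532.

λ̂_MAP = 0.2532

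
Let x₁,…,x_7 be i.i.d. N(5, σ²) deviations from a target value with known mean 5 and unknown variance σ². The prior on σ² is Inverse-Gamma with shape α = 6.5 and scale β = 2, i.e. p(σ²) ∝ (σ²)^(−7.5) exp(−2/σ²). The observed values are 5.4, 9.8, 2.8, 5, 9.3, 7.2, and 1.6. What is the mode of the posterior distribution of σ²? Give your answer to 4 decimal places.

Sum of squared deviations about the known mean: SS = (5.4−5)² + (9.8−5)² + (2.8−5)² + (5−5)² + (9.3−5)² + (7.2−5)² + (1.6−5)² = 62.93.
The Normal likelihood contributes (σ²)^(−n/2) exp(−SS/(2σ²)), so the posterior is Inverse-Gamma(α + n/2, β + SS/2) = Inverse-Gamma(10, 33.465).
The mode of Inverse-Gamma(a, b) is b/(a+1) = 33.465/11 ≈ 3.0423.

σ̂²_MAP = 3.0423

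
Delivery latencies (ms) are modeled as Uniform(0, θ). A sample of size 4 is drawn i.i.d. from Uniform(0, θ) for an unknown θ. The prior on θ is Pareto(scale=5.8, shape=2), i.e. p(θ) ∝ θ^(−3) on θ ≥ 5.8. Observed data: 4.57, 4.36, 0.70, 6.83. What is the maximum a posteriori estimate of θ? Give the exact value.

θ̂_MAP = 6.83

The Uniform(0, θ) likelihood is θ^(−n) for θ ≥ max(xᵢ), zero otherwise. Here max(xᵢ) = 6.83.
Posterior ∝ θ^(−3) · θ^(−4) = θ^(−7) on θ ≥ max(5.8, 6.83) = 6.83.
This density is strictly decreasing in θ, so the posterior mode lies at the lower boundary of the support.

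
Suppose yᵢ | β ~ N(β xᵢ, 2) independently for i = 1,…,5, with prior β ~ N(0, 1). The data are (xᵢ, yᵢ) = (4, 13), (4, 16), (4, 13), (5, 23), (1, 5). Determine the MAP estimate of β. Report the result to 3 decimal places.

β̂_MAP = 3.789

log p(β | y) = −Σ(yᵢ − βxᵢ)²/(2·2) − β²/(2·1) + const.
Setting the derivative to zero: Σxᵢ(yᵢ − βxᵢ)/2 − β/1 = 0, so β = Σxᵢyᵢ / (Σxᵢ² + σ²/τ²).
Σxᵢyᵢ = 4·13 + 4·16 + 4·13 + 5·23 + 1·5 = 288; Σxᵢ² = 74; σ²/τ² = 2.
β̂_MAP = 288 / (74 + 2) = 288/76 ≈ 3.789.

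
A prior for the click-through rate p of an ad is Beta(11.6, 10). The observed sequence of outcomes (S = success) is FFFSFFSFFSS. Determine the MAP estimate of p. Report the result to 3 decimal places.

p̂_MAP = 0.477

Prior: Beta(11.6, 10).
Data: 4 successes in 11 trials (from the sequence). The binomial likelihood contributes p^4(1−p)^7, so the posterior is Beta(11.6+4, 10+7) = Beta(15.6, 17).
For Beta(a, b) with a, b > 1 the mode is (a−1)/(a+b−2) = 14.6/30.6 ≈ 0.477.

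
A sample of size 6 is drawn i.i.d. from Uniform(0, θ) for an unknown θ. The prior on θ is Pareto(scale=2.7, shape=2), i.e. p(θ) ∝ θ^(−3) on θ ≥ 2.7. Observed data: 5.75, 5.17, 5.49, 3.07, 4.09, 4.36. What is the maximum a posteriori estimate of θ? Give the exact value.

θ̂_MAP = 5.75

The Uniform(0, θ) likelihood is θ^(−n) for θ ≥ max(xᵢ), zero otherwise. Here max(xᵢ) = 5.75.
Posterior ∝ θ^(−3) · θ^(−6) = θ^(−9) on θ ≥ max(2.7, 5.75) = 5.75.
This density is strictly decreasing in θ, so the posterior mode lies at the lower boundary of the support.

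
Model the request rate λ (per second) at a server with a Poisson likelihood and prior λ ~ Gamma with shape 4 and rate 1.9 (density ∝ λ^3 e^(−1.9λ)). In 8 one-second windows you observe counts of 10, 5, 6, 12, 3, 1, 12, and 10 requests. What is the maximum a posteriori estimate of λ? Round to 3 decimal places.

Σxᵢ = 10+5+6+12+3+1+12+10 = 59, with n = 8.
Posterior ∝ λ^3e^(−1.9λ) · λ^59e^(−8λ) = λ^62e^(−9.9λ), i.e. Gamma(shape=63, rate=9.9).
The mode of a Gamma(a, b) with a ≥ 1 (shape–rate) is (a−1)/b = 62/9.9 ≈ 6.263.

λ̂_MAP = 6.263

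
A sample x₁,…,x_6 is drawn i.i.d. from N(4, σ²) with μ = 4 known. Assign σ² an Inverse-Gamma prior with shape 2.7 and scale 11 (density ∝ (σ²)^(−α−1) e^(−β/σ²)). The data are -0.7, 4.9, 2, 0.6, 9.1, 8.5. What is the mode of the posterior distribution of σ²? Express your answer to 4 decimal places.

Sum of squared deviations about the known mean: SS = (-0.7−4)² + (4.9−4)² + (2−4)² + (0.6−4)² + (9.1−4)² + (8.5−4)² = 84.72.
The Normal likelihood contributes (σ²)^(−n/2) exp(−SS/(2σ²)), so the posterior is Inverse-Gamma(α + n/2, β + SS/2) = Inverse-Gamma(5.7, 53.36).
The mode of Inverse-Gamma(a, b) is b/(a+1) = 53.36/6.7 ≈ 7.9642.

σ̂²_MAP = 7.9642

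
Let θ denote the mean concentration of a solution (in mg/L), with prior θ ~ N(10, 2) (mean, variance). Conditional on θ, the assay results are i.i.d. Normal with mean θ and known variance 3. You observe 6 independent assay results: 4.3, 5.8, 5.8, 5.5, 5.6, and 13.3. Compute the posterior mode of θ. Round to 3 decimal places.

n = 6; x̄ = (4.3 + 5.8 + 5.8 + 5.5 + 5.6 + 13.3)/6 = 40.3/6 = 403/60 ≈ 6.7167.
For a Normal prior and Normal likelihood with known variance, the posterior is Normal; its mode equals its mean, the precision-weighted average.
Prior precision 1/σ₀² = 1/2 = 0.5; data precision n/σ² = 6/3 = 2.
θ̂ = (0.5·10 + 2·(403/60)) / (0.5 + 2) = (553/30)/2.5 = 553/75 ≈ 7.373.

θ̂_MAP = 7.373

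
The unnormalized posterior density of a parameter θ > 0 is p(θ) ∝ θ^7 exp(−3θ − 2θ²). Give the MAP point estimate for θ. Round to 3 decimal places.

θ̂_MAP = 1.000

ℓ'(θ) = 7/θ − 3 − 4θ. Setting this to zero and multiplying by θ: 4θ² + 3θ − 7 = 0.
θ = (−3 + √(3² + 4·4·7)) / (2·4) = (−3 + √121) / 8 = (−3 + 11)/8 = 1.
ℓ''(θ) = −7/θ² − 4 < 0, confirming a maximum.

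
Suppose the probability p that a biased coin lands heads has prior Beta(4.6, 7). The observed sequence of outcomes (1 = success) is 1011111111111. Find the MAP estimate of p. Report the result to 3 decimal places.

Prior: Beta(4.6, 7).
Data: 12 successes in 13 trials (from the sequence). The binomial likelihood contributes p^12(1−p)^1, so the posterior is Beta(4.6+12, 7+1) = Beta(16.6, 8).
For Beta(a, b) with a, b > 1 the mode is (a−1)/(a+b−2) = 15.6/22.6 ≈ 0.690.

p̂_MAP = 0.690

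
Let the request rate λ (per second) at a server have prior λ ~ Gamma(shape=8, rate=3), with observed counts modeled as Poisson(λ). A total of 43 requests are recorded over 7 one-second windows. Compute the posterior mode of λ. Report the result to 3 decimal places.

λ̂_MAP = 5.000

Σxᵢ = 43, n = 7.
Posterior ∝ λ^7e^(−3λ) · λ^43e^(−7λ) = λ^50e^(−10λ), i.e. Gamma(shape=51, rate=10).
The mode of a Gamma(a, b) with a ≥ 1 (shape–rate) is (a−1)/b = 50/10 ≈ 5.000.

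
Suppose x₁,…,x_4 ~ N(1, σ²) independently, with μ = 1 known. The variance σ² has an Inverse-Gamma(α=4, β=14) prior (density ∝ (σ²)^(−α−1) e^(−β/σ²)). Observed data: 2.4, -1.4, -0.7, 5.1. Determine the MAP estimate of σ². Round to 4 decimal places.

σ̂²_MAP = 3.9586

Sum of squared deviations about the known mean: SS = (2.4−1)² + (-1.4−1)² + (-0.7−1)² + (5.1−1)² = 27.42.
The Normal likelihood contributes (σ²)^(−n/2) exp(−SS/(2σ²)), so the posterior is Inverse-Gamma(α + n/2, β + SS/2) = Inverse-Gamma(6, 27.71).
The mode of Inverse-Gamma(a, b) is b/(a+1) = 27.71/7 ≈ 3.9586.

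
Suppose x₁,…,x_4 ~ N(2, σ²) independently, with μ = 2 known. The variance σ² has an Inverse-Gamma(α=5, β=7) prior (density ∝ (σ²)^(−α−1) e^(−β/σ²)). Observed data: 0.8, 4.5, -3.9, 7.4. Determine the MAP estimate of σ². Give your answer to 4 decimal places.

Sum of squared deviations about the known mean: SS = (0.8−2)² + (4.5−2)² + (-3.9−2)² + (7.4−2)² = 71.66.
The Normal likelihood contributes (σ²)^(−n/2) exp(−SS/(2σ²)), so the posterior is Inverse-Gamma(α + n/2, β + SS/2) = Inverse-Gamma(7, 42.83).
The mode of Inverse-Gamma(a, b) is b/(a+1) = 42.83/8 ≈ 5.3538.

σ̂²_MAP = 5.3538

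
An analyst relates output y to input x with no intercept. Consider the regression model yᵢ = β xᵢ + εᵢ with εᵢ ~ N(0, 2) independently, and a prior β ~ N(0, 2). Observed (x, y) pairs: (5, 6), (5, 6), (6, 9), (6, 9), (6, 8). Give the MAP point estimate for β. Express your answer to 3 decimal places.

log p(β | y) = −Σ(yᵢ − βxᵢ)²/(2·2) − β²/(2·2) + const.
Setting the derivative to zero: Σxᵢ(yᵢ − βxᵢ)/2 − β/2 = 0, so β = Σxᵢyᵢ / (Σxᵢ² + σ²/τ²).
Σxᵢyᵢ = 5·6 + 5·6 + 6·9 + 6·9 + 6·8 = 216; Σxᵢ² = 158; σ²/τ² = 1.
β̂_MAP = 216 / (158 + 1) = 216/159 ≈ 1.358.

β̂_MAP = 1.358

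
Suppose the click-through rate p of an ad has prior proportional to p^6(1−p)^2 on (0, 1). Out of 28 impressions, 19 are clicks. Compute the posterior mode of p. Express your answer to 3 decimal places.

p̂_MAP = 0.694

The prior density ∝ p^6(1−p)^2 is the kernel of Beta(7, 3).
Data: 19 successes in 28 trials. The binomial likelihood contributes p^19(1−p)^9, so the posterior is Beta(7+19, 3+9) = Beta(26, 12).
For Beta(a, b) with a, b > 1 the mode is (a−1)/(a+b−2) = 25/36 ≈ 0.694.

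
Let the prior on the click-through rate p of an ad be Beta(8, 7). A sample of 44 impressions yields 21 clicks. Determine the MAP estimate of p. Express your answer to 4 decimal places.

p̂_MAP = 0.4912

Prior: Beta(8, 7).
Data: 21 successes in 44 trials. The binomial likelihood contributes p^21(1−p)^23, so the posterior is Beta(8+21, 7+23) = Beta(29, 30).
For Beta(a, b) with a, b > 1 the mode is (a−1)/(a+b−2) = 28/57 ≈ 0.4912.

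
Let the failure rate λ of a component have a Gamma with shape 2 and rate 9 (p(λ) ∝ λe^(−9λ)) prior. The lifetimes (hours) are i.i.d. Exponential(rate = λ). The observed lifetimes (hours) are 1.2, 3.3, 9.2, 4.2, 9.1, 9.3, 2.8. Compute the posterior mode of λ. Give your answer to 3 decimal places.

The Exponential(rate=λ) likelihood is ∝ λ^n e^(−λΣtᵢ). Here n = 7 and Σtᵢ = 1.2 + 3.3 + 9.2 + 4.2 + 9.1 + 9.3 + 2.8 = 39.1.
Posterior ∝ λe^(−9λ) · λ^7e^(−39.1λ) = λ^8e^(−48.1λ), i.e. Gamma(9, 48.1).
Mode = (a−1)/b = 8/48.1 ≈ 0.166.

λ̂_MAP = 0.166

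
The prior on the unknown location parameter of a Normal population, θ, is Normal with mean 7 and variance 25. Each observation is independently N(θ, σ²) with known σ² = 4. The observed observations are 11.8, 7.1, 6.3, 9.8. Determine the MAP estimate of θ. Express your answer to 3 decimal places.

θ̂_MAP = 8.683

n = 4; x̄ = (11.8 + 7.1 + 6.3 + 9.8)/4 = 35/4 = 8.75.
For a Normal prior and Normal likelihood with known variance, the posterior is Normal; its mode equals its mean, the precision-weighted average.
Prior precision 1/σ₀² = 1/25 = 0.04; data precision n/σ² = 4/4 = 1.
θ̂ = (0.04·7 + 1·8.75) / (0.04 + 1) = 9.03/1.04 = 903/104 ≈ 8.683.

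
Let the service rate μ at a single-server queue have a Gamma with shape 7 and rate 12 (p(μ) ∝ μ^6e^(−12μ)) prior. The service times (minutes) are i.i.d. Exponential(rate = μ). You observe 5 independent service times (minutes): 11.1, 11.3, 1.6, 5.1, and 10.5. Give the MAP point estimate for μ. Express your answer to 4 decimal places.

μ̂_MAP = 0.2132

The Exponential(rate=μ) likelihood is ∝ μ^n e^(−μΣtᵢ). Here n = 5 and Σtᵢ = 11.1 + 11.3 + 1.6 + 5.1 + 10.5 = 39.6.
Posterior ∝ μ^6e^(−12μ) · μ^5e^(−39.6μ) = μ^11e^(−51.6μ), i.e. Gamma(12, 51.6).
Mode = (a−1)/b = 11/51.6 ≈ 0.2132.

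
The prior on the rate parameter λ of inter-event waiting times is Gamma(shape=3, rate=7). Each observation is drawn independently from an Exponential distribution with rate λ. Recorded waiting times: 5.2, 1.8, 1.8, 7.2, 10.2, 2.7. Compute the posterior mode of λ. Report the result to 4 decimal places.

The Exponential(rate=λ) likelihood is ∝ λ^n e^(−λΣtᵢ). Here n = 6 and Σtᵢ = 5.2 + 1.8 + 1.8 + 7.2 + 10.2 + 2.7 = 28.9.
Posterior ∝ λ^2e^(−7λ) · λ^6e^(−28.9λ) = λ^8e^(−35.9λ), i.e. Gamma(9, 35.9).
Mode = (a−1)/b = 8/35.9 ≈ 0.2228.

λ̂_MAP = 0.2228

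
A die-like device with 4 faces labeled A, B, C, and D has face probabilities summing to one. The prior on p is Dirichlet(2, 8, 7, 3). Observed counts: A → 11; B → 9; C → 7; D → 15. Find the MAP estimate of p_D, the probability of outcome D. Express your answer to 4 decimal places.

MAP estimate of p_D = 0.2931

The posterior is Dirichlet(αᵢ + nᵢ) = Dirichlet(13, 17, 14, 18).
For a Dirichlet(a₁,…,a_K) with all aᵢ > 1, the mode has j-th component (aⱼ − 1)/(Σaᵢ − K).
Here Σaᵢ = 62 and K = 4, so p_D = (18 − 1)/(62 − 4) = 17/58 ≈ 0.2931.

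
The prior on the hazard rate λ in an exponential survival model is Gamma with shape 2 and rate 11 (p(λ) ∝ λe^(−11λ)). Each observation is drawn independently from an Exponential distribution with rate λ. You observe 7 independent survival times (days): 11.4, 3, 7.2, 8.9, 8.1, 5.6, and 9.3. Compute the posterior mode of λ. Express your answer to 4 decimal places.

The Exponential(rate=λ) likelihood is ∝ λ^n e^(−λΣtᵢ). Here n = 7 and Σtᵢ = 11.4 + 3 + 7.2 + 8.9 + 8.1 + 5.6 + 9.3 = 53.5.
Posterior ∝ λe^(−11λ) · λ^7e^(−53.5λ) = λ^8e^(−64.5λ), i.e. Gamma(9, 64.5).
Mode = (a−1)/b = 8/64.5 ≈ 0.1240.

λ̂_MAP = 0.1240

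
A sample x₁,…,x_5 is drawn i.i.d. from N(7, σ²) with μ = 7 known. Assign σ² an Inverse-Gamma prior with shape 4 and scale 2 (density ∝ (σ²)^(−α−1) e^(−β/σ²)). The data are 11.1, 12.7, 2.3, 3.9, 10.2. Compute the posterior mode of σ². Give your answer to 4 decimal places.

Sum of squared deviations about the known mean: SS = (11.1−7)² + (12.7−7)² + (2.3−7)² + (3.9−7)² + (10.2−7)² = 91.24.
The Normal likelihood contributes (σ²)^(−n/2) exp(−SS/(2σ²)), so the posterior is Inverse-Gamma(α + n/2, β + SS/2) = Inverse-Gamma(6.5, 47.62).
The mode of Inverse-Gamma(a, b) is b/(a+1) = 47.62/7.5 ≈ 6.3493.

σ̂²_MAP = 6.3493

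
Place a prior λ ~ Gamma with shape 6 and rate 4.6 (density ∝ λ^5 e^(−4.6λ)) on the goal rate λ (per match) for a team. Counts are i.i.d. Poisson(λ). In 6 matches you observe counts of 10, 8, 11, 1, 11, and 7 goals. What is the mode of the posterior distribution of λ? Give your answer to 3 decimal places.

Σxᵢ = 10+8+11+1+11+7 = 48, with n = 6.
Posterior ∝ λ^5e^(−4.6λ) · λ^48e^(−6λ) = λ^53e^(−10.6λ), i.e. Gamma(shape=54, rate=10.6).
The mode of a Gamma(a, b) with a ≥ 1 (shape–rate) is (a−1)/b = 53/10.6 ≈ 5.000.

λ̂_MAP = 5.000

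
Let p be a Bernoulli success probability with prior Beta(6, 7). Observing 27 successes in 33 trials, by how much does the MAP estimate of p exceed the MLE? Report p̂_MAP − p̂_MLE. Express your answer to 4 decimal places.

Posterior is Beta(33, 13); MAP = (33−1)/(46−2) = 32/44 ≈ 0.72727.
MLE ignores the prior: p̂_MLE = k/n = 27/33 ≈ 0.81818.
Difference = 32/44 − 27/33 = -1/11 ≈ -0.0909.

MAP − MLE = -0.0909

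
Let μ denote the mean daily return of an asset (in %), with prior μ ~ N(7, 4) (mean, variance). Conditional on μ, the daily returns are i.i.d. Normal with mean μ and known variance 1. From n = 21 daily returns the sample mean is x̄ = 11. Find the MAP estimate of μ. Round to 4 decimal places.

n = 21, x̄ = 11.
For a Normal prior and Normal likelihood with known variance, the posterior is Normal; its mode equals its mean, the precision-weighted average.
Prior precision 1/σ₀² = 1/4 = 0.25; data precision n/σ² = 21/1 = 21.
μ̂ = (0.25·7 + 21·11) / (0.25 + 21) = 232.75/21.25 = 931/85 ≈ 10.9529.

μ̂_MAP = 10.9529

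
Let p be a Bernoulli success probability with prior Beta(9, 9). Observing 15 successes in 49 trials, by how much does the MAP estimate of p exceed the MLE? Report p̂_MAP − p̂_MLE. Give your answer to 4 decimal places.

Posterior is Beta(24, 43); MAP = (24−1)/(67−2) = 23/65 ≈ 0.35385.
MLE ignores the prior: p̂_MLE = k/n = 15/49 ≈ 0.30612.
Difference = 23/65 − 15/49 = 152/3185 ≈ 0.0477.

MAP − MLE = 0.0477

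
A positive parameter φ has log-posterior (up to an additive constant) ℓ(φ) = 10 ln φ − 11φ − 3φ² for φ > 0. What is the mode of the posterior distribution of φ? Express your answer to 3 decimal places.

ℓ'(φ) = 10/φ − 11 − 6φ. Setting this to zero and multiplying by φ: 6φ² + 11φ − 10 = 0.
φ = (−11 + √(11² + 4·6·10)) / (2·6) = (−11 + √361) / 12 = (−11 + 19)/12 = 2/3.
ℓ''(φ) = −10/φ² − 6 < 0, confirming a maximum.

φ̂_MAP = 0.667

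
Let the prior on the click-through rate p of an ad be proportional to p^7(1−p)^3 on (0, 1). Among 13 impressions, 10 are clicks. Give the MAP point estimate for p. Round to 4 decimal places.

p̂_MAP = 0.7391

The prior density ∝ p^7(1−p)^3 is the kernel of Beta(8, 4).
Data: 10 successes in 13 trials. The binomial likelihood contributes p^10(1−p)^3, so the posterior is Beta(8+10, 4+3) = Beta(18, 7).
For Beta(a, b) with a, b > 1 the mode is (a−1)/(a+b−2) = 17/23 ≈ 0.7391.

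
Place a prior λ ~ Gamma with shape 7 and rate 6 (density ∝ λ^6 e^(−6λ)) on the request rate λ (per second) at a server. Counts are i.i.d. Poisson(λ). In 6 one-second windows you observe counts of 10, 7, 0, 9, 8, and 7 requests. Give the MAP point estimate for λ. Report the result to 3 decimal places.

Σxᵢ = 10+7+0+9+8+7 = 41, with n = 6.
Posterior ∝ λ^6e^(−6λ) · λ^41e^(−6λ) = λ^47e^(−12λ), i.e. Gamma(shape=48, rate=12).
The mode of a Gamma(a, b) with a ≥ 1 (shape–rate) is (a−1)/b = 47/12 ≈ 3.917.

λ̂_MAP = 3.917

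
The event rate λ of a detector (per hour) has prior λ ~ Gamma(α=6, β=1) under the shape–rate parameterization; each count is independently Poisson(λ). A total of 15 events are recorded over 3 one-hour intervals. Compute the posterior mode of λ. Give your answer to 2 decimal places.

λ̂_MAP = 5.00

Σxᵢ = 15, n = 3.
Posterior ∝ λ^5e^(−1λ) · λ^15e^(−3λ) = λ^20e^(−4λ), i.e. Gamma(shape=21, rate=4).
The mode of a Gamma(a, b) with a ≥ 1 (shape–rate) is (a−1)/b = 20/4 ≈ 5.00.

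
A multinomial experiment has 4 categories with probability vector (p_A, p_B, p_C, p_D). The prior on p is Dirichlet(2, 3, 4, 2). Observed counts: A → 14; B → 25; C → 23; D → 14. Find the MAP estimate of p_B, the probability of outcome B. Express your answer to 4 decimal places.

The posterior is Dirichlet(αᵢ + nᵢ) = Dirichlet(16, 28, 27, 16).
For a Dirichlet(a₁,…,a_K) with all aᵢ > 1, the mode has j-th component (aⱼ − 1)/(Σaᵢ − K).
Here Σaᵢ = 87 and K = 4, so p_B = (28 − 1)/(87 − 4) = 27/83 ≈ 0.3253.

MAP estimate of p_B = 0.3253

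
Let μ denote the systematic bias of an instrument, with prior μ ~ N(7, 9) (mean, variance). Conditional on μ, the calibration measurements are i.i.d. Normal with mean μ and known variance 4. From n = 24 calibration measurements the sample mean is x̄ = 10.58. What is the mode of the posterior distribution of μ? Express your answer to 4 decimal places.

n = 24, x̄ = 10.58.
For a Normal prior and Normal likelihood with known variance, the posterior is Normal; its mode equals its mean, the precision-weighted average.
Prior precision 1/σ₀² = 1/9; data precision n/σ² = 24/4 = 6.
μ̂ = ((1/9)·7 + 6·10.58) / (1/9 + 6) = (14458/225)/(55/9) = 14458/1375 ≈ 10.5149.

μ̂_MAP = 10.5149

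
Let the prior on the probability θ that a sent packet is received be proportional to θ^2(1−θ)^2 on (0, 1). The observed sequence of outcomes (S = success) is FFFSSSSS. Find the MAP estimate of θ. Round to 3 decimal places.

θ̂_MAP = 0.583

The prior density ∝ θ^2(1−θ)^2 is the kernel of Beta(3, 3).
Data: 5 successes in 8 trials (from the sequence). The binomial likelihood contributes θ^5(1−θ)^3, so the posterior is Beta(3+5, 3+3) = Beta(8, 6).
For Beta(a, b) with a, b > 1 the mode is (a−1)/(a+b−2) = 7/12 ≈ 0.583.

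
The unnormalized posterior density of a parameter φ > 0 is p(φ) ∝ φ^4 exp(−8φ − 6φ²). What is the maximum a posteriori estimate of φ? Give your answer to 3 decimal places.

ℓ'(φ) = 4/φ − 8 − 12φ. Setting this to zero and multiplying by φ: 12φ² + 8φ − 4 = 0.
φ = (−8 + √(8² + 4·12·4)) / (2·12) = (−8 + √256) / 24 = (−8 + 16)/24 = 1/3.
ℓ''(φ) = −4/φ² − 12 < 0, confirming a maximum.

φ̂_MAP = 0.333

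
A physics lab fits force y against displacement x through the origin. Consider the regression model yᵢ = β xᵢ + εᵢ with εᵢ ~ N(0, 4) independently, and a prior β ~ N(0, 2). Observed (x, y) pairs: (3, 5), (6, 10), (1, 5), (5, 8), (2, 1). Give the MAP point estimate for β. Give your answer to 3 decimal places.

log p(β | y) = −Σ(yᵢ − βxᵢ)²/(2·4) − β²/(2·2) + const.
Setting the derivative to zero: Σxᵢ(yᵢ − βxᵢ)/4 − β/2 = 0, so β = Σxᵢyᵢ / (Σxᵢ² + σ²/τ²).
Σxᵢyᵢ = 3·5 + 6·10 + 1·5 + 5·8 + 2·1 = 122; Σxᵢ² = 75; σ²/τ² = 2.
β̂_MAP = 122 / (75 + 2) = 122/77 ≈ 1.584.

β̂_MAP = 1.584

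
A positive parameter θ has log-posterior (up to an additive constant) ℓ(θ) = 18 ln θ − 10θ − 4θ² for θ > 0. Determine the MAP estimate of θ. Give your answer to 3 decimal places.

ℓ'(θ) = 18/θ − 10 − 8θ. Setting this to zero and multiplying by θ: 8θ² + 10θ − 18 = 0.
θ = (−10 + √(10² + 4·8·18)) / (2·8) = (−10 + √676) / 16 = (−10 + 26)/16 = 1.
ℓ''(θ) = −18/θ² − 8 < 0, confirming a maximum.

θ̂_MAP = 1.000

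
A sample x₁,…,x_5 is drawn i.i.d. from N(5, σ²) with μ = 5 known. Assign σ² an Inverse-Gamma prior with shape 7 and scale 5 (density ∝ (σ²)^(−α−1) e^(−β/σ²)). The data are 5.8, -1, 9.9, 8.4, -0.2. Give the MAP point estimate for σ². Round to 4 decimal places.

σ̂²_MAP = 5.2024

Sum of squared deviations about the known mean: SS = (5.8−5)² + (-1−5)² + (9.9−5)² + (8.4−5)² + (-0.2−5)² = 99.25.
The Normal likelihood contributes (σ²)^(−n/2) exp(−SS/(2σ²)), so the posterior is Inverse-Gamma(α + n/2, β + SS/2) = Inverse-Gamma(9.5, 54.625).
The mode of Inverse-Gamma(a, b) is b/(a+1) = 54.625/10.5 ≈ 5.2024.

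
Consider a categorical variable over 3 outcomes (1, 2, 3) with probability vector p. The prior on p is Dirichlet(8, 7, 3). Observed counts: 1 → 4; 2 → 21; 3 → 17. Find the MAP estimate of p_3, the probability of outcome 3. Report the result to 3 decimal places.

The posterior is Dirichlet(αᵢ + nᵢ) = Dirichlet(12, 28, 20).
For a Dirichlet(a₁,…,a_K) with all aᵢ > 1, the mode has j-th component (aⱼ − 1)/(Σaᵢ − K).
Here Σaᵢ = 60 and K = 3, so p_3 = (20 − 1)/(60 − 3) = 19/57 ≈ 0.333.

MAP estimate: 0.333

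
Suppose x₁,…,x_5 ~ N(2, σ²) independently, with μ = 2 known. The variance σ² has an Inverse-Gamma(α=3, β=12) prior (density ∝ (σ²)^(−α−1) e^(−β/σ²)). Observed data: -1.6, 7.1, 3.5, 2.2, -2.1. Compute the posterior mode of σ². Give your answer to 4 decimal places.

σ̂²_MAP = 6.3131

Sum of squared deviations about the known mean: SS = (-1.6−2)² + (7.1−2)² + (3.5−2)² + (2.2−2)² + (-2.1−2)² = 58.07.
The Normal likelihood contributes (σ²)^(−n/2) exp(−SS/(2σ²)), so the posterior is Inverse-Gamma(α + n/2, β + SS/2) = Inverse-Gamma(5.5, 41.035).
The mode of Inverse-Gamma(a, b) is b/(a+1) = 41.035/6.5 ≈ 6.3131.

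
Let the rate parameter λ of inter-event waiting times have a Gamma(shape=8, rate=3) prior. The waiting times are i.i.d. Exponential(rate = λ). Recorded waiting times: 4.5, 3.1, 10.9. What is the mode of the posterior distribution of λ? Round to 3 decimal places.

The Exponential(rate=λ) likelihood is ∝ λ^n e^(−λΣtᵢ). Here n = 3 and Σtᵢ = 4.5 + 3.1 + 10.9 = 18.5.
Posterior ∝ λ^7e^(−3λ) · λ^3e^(−18.5λ) = λ^10e^(−21.5λ), i.e. Gamma(11, 21.5).
Mode = (a−1)/b = 10/21.5 ≈ 0.465.

λ̂_MAP = 0.465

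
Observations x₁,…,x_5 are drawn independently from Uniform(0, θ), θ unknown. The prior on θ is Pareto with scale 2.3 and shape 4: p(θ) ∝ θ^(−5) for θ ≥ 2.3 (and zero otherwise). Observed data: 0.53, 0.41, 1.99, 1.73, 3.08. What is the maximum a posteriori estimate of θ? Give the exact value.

θ̂_MAP = 3.08

The Uniform(0, θ) likelihood is θ^(−n) for θ ≥ max(xᵢ), zero otherwise. Here max(xᵢ) = 3.08.
Posterior ∝ θ^(−5) · θ^(−5) = θ^(−10) on θ ≥ max(2.3, 3.08) = 3.08.
This density is strictly decreasing in θ, so the posterior mode lies at the lower boundary of the support.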